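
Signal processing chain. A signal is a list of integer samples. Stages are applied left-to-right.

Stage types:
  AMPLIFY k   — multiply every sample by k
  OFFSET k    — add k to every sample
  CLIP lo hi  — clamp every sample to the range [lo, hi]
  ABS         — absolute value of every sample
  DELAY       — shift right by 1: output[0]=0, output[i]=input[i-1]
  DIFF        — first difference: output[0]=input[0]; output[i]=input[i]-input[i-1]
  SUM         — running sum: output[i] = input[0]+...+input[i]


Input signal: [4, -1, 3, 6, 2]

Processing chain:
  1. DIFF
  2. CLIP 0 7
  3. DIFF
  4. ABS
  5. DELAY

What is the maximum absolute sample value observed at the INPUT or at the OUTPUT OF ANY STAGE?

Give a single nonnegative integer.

Answer: 6

Derivation:
Input: [4, -1, 3, 6, 2] (max |s|=6)
Stage 1 (DIFF): s[0]=4, -1-4=-5, 3--1=4, 6-3=3, 2-6=-4 -> [4, -5, 4, 3, -4] (max |s|=5)
Stage 2 (CLIP 0 7): clip(4,0,7)=4, clip(-5,0,7)=0, clip(4,0,7)=4, clip(3,0,7)=3, clip(-4,0,7)=0 -> [4, 0, 4, 3, 0] (max |s|=4)
Stage 3 (DIFF): s[0]=4, 0-4=-4, 4-0=4, 3-4=-1, 0-3=-3 -> [4, -4, 4, -1, -3] (max |s|=4)
Stage 4 (ABS): |4|=4, |-4|=4, |4|=4, |-1|=1, |-3|=3 -> [4, 4, 4, 1, 3] (max |s|=4)
Stage 5 (DELAY): [0, 4, 4, 4, 1] = [0, 4, 4, 4, 1] -> [0, 4, 4, 4, 1] (max |s|=4)
Overall max amplitude: 6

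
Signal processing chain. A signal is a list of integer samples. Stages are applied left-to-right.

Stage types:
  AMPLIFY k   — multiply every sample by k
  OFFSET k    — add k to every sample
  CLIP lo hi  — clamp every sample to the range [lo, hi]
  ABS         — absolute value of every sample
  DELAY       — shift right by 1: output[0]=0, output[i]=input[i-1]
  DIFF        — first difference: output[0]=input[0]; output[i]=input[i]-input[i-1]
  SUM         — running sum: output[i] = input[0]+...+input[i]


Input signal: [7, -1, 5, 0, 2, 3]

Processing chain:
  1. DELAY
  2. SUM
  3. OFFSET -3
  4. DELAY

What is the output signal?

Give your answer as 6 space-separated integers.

Answer: 0 -3 4 3 8 8

Derivation:
Input: [7, -1, 5, 0, 2, 3]
Stage 1 (DELAY): [0, 7, -1, 5, 0, 2] = [0, 7, -1, 5, 0, 2] -> [0, 7, -1, 5, 0, 2]
Stage 2 (SUM): sum[0..0]=0, sum[0..1]=7, sum[0..2]=6, sum[0..3]=11, sum[0..4]=11, sum[0..5]=13 -> [0, 7, 6, 11, 11, 13]
Stage 3 (OFFSET -3): 0+-3=-3, 7+-3=4, 6+-3=3, 11+-3=8, 11+-3=8, 13+-3=10 -> [-3, 4, 3, 8, 8, 10]
Stage 4 (DELAY): [0, -3, 4, 3, 8, 8] = [0, -3, 4, 3, 8, 8] -> [0, -3, 4, 3, 8, 8]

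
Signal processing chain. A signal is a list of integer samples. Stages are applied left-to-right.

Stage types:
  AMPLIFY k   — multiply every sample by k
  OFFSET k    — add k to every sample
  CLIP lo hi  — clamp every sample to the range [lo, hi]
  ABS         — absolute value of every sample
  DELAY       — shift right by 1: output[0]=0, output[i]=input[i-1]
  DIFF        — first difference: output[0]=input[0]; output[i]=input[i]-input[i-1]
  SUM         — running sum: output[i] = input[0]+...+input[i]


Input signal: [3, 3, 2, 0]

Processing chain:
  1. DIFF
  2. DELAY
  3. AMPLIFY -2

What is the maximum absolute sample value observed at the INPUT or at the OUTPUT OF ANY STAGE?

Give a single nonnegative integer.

Input: [3, 3, 2, 0] (max |s|=3)
Stage 1 (DIFF): s[0]=3, 3-3=0, 2-3=-1, 0-2=-2 -> [3, 0, -1, -2] (max |s|=3)
Stage 2 (DELAY): [0, 3, 0, -1] = [0, 3, 0, -1] -> [0, 3, 0, -1] (max |s|=3)
Stage 3 (AMPLIFY -2): 0*-2=0, 3*-2=-6, 0*-2=0, -1*-2=2 -> [0, -6, 0, 2] (max |s|=6)
Overall max amplitude: 6

Answer: 6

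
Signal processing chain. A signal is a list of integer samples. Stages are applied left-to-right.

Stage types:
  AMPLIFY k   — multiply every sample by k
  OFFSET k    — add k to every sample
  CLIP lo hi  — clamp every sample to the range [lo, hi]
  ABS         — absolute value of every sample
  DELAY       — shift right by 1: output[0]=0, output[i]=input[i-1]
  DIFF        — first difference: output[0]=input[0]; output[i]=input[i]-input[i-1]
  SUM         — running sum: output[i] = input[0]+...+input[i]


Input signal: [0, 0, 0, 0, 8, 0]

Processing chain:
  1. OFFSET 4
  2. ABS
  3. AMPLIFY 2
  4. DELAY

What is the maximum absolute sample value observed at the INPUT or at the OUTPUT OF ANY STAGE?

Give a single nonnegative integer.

Input: [0, 0, 0, 0, 8, 0] (max |s|=8)
Stage 1 (OFFSET 4): 0+4=4, 0+4=4, 0+4=4, 0+4=4, 8+4=12, 0+4=4 -> [4, 4, 4, 4, 12, 4] (max |s|=12)
Stage 2 (ABS): |4|=4, |4|=4, |4|=4, |4|=4, |12|=12, |4|=4 -> [4, 4, 4, 4, 12, 4] (max |s|=12)
Stage 3 (AMPLIFY 2): 4*2=8, 4*2=8, 4*2=8, 4*2=8, 12*2=24, 4*2=8 -> [8, 8, 8, 8, 24, 8] (max |s|=24)
Stage 4 (DELAY): [0, 8, 8, 8, 8, 24] = [0, 8, 8, 8, 8, 24] -> [0, 8, 8, 8, 8, 24] (max |s|=24)
Overall max amplitude: 24

Answer: 24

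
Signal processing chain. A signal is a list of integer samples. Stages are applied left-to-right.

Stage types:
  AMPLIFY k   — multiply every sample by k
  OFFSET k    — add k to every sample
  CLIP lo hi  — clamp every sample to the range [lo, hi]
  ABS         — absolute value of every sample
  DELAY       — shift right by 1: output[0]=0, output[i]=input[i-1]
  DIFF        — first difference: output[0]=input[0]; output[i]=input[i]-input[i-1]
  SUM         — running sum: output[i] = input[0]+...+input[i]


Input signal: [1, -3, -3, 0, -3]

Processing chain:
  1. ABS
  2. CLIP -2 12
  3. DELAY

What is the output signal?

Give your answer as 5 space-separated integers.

Answer: 0 1 3 3 0

Derivation:
Input: [1, -3, -3, 0, -3]
Stage 1 (ABS): |1|=1, |-3|=3, |-3|=3, |0|=0, |-3|=3 -> [1, 3, 3, 0, 3]
Stage 2 (CLIP -2 12): clip(1,-2,12)=1, clip(3,-2,12)=3, clip(3,-2,12)=3, clip(0,-2,12)=0, clip(3,-2,12)=3 -> [1, 3, 3, 0, 3]
Stage 3 (DELAY): [0, 1, 3, 3, 0] = [0, 1, 3, 3, 0] -> [0, 1, 3, 3, 0]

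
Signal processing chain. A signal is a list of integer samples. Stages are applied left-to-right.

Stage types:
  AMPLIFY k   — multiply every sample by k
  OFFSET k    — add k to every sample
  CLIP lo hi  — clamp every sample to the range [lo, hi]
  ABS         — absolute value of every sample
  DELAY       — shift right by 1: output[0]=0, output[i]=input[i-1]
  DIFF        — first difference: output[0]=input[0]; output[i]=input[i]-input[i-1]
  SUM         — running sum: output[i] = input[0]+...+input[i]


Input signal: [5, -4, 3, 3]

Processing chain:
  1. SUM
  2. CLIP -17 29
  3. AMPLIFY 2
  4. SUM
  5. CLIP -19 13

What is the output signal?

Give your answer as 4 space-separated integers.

Answer: 10 12 13 13

Derivation:
Input: [5, -4, 3, 3]
Stage 1 (SUM): sum[0..0]=5, sum[0..1]=1, sum[0..2]=4, sum[0..3]=7 -> [5, 1, 4, 7]
Stage 2 (CLIP -17 29): clip(5,-17,29)=5, clip(1,-17,29)=1, clip(4,-17,29)=4, clip(7,-17,29)=7 -> [5, 1, 4, 7]
Stage 3 (AMPLIFY 2): 5*2=10, 1*2=2, 4*2=8, 7*2=14 -> [10, 2, 8, 14]
Stage 4 (SUM): sum[0..0]=10, sum[0..1]=12, sum[0..2]=20, sum[0..3]=34 -> [10, 12, 20, 34]
Stage 5 (CLIP -19 13): clip(10,-19,13)=10, clip(12,-19,13)=12, clip(20,-19,13)=13, clip(34,-19,13)=13 -> [10, 12, 13, 13]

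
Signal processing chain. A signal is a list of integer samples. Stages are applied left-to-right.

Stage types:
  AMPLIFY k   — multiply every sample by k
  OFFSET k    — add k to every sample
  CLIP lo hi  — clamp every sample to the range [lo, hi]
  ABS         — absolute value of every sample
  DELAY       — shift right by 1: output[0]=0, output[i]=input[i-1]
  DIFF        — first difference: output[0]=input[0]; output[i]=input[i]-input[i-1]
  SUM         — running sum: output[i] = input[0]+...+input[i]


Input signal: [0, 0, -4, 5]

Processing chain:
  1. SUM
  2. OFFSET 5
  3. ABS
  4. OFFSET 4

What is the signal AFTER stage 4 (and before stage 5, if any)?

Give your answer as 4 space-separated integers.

Input: [0, 0, -4, 5]
Stage 1 (SUM): sum[0..0]=0, sum[0..1]=0, sum[0..2]=-4, sum[0..3]=1 -> [0, 0, -4, 1]
Stage 2 (OFFSET 5): 0+5=5, 0+5=5, -4+5=1, 1+5=6 -> [5, 5, 1, 6]
Stage 3 (ABS): |5|=5, |5|=5, |1|=1, |6|=6 -> [5, 5, 1, 6]
Stage 4 (OFFSET 4): 5+4=9, 5+4=9, 1+4=5, 6+4=10 -> [9, 9, 5, 10]

Answer: 9 9 5 10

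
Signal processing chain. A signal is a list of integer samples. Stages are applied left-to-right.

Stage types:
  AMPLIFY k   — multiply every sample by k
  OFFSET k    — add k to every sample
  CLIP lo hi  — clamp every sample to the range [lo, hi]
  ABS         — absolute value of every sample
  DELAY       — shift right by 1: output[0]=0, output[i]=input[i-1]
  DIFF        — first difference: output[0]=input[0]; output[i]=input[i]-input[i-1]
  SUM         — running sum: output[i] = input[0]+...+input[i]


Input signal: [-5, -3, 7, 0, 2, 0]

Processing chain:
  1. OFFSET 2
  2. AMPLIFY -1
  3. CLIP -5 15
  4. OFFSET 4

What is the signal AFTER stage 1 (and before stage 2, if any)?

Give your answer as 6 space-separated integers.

Input: [-5, -3, 7, 0, 2, 0]
Stage 1 (OFFSET 2): -5+2=-3, -3+2=-1, 7+2=9, 0+2=2, 2+2=4, 0+2=2 -> [-3, -1, 9, 2, 4, 2]

Answer: -3 -1 9 2 4 2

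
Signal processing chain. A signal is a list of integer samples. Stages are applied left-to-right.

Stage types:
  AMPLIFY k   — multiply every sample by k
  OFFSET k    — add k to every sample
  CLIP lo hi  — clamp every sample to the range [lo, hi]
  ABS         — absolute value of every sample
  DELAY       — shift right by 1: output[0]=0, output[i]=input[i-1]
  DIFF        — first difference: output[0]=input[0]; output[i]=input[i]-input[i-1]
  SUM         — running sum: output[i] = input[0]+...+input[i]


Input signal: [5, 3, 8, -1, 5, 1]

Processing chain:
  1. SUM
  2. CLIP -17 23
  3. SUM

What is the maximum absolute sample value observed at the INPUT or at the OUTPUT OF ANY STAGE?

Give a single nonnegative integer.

Input: [5, 3, 8, -1, 5, 1] (max |s|=8)
Stage 1 (SUM): sum[0..0]=5, sum[0..1]=8, sum[0..2]=16, sum[0..3]=15, sum[0..4]=20, sum[0..5]=21 -> [5, 8, 16, 15, 20, 21] (max |s|=21)
Stage 2 (CLIP -17 23): clip(5,-17,23)=5, clip(8,-17,23)=8, clip(16,-17,23)=16, clip(15,-17,23)=15, clip(20,-17,23)=20, clip(21,-17,23)=21 -> [5, 8, 16, 15, 20, 21] (max |s|=21)
Stage 3 (SUM): sum[0..0]=5, sum[0..1]=13, sum[0..2]=29, sum[0..3]=44, sum[0..4]=64, sum[0..5]=85 -> [5, 13, 29, 44, 64, 85] (max |s|=85)
Overall max amplitude: 85

Answer: 85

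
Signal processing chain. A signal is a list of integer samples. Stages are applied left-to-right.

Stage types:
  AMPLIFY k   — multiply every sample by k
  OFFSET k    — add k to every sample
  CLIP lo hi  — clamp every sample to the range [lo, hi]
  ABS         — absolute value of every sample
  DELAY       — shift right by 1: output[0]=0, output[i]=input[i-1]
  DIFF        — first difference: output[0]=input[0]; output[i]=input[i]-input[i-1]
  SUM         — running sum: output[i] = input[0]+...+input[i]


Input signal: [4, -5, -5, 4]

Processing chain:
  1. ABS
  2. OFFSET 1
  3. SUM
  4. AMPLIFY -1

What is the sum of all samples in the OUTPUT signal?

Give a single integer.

Answer: -55

Derivation:
Input: [4, -5, -5, 4]
Stage 1 (ABS): |4|=4, |-5|=5, |-5|=5, |4|=4 -> [4, 5, 5, 4]
Stage 2 (OFFSET 1): 4+1=5, 5+1=6, 5+1=6, 4+1=5 -> [5, 6, 6, 5]
Stage 3 (SUM): sum[0..0]=5, sum[0..1]=11, sum[0..2]=17, sum[0..3]=22 -> [5, 11, 17, 22]
Stage 4 (AMPLIFY -1): 5*-1=-5, 11*-1=-11, 17*-1=-17, 22*-1=-22 -> [-5, -11, -17, -22]
Output sum: -55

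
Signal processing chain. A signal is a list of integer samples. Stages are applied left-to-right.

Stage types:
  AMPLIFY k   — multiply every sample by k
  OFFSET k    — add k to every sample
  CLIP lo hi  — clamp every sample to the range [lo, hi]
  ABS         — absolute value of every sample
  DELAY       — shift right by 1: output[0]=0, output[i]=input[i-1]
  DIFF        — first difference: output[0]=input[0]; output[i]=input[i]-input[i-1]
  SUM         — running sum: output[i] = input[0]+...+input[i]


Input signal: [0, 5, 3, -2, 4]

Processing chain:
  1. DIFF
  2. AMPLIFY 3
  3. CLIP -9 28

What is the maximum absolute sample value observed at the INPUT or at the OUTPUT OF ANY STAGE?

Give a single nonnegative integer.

Answer: 18

Derivation:
Input: [0, 5, 3, -2, 4] (max |s|=5)
Stage 1 (DIFF): s[0]=0, 5-0=5, 3-5=-2, -2-3=-5, 4--2=6 -> [0, 5, -2, -5, 6] (max |s|=6)
Stage 2 (AMPLIFY 3): 0*3=0, 5*3=15, -2*3=-6, -5*3=-15, 6*3=18 -> [0, 15, -6, -15, 18] (max |s|=18)
Stage 3 (CLIP -9 28): clip(0,-9,28)=0, clip(15,-9,28)=15, clip(-6,-9,28)=-6, clip(-15,-9,28)=-9, clip(18,-9,28)=18 -> [0, 15, -6, -9, 18] (max |s|=18)
Overall max amplitude: 18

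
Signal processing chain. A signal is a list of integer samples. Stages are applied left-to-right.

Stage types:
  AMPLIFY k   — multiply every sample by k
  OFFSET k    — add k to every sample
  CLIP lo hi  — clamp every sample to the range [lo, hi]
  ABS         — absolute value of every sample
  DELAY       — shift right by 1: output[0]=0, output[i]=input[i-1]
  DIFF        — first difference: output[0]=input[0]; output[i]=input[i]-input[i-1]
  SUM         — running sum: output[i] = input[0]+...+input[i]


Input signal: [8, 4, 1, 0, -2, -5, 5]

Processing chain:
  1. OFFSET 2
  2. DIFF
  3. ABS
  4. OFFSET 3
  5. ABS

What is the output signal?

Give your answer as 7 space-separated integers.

Answer: 13 7 6 4 5 6 13

Derivation:
Input: [8, 4, 1, 0, -2, -5, 5]
Stage 1 (OFFSET 2): 8+2=10, 4+2=6, 1+2=3, 0+2=2, -2+2=0, -5+2=-3, 5+2=7 -> [10, 6, 3, 2, 0, -3, 7]
Stage 2 (DIFF): s[0]=10, 6-10=-4, 3-6=-3, 2-3=-1, 0-2=-2, -3-0=-3, 7--3=10 -> [10, -4, -3, -1, -2, -3, 10]
Stage 3 (ABS): |10|=10, |-4|=4, |-3|=3, |-1|=1, |-2|=2, |-3|=3, |10|=10 -> [10, 4, 3, 1, 2, 3, 10]
Stage 4 (OFFSET 3): 10+3=13, 4+3=7, 3+3=6, 1+3=4, 2+3=5, 3+3=6, 10+3=13 -> [13, 7, 6, 4, 5, 6, 13]
Stage 5 (ABS): |13|=13, |7|=7, |6|=6, |4|=4, |5|=5, |6|=6, |13|=13 -> [13, 7, 6, 4, 5, 6, 13]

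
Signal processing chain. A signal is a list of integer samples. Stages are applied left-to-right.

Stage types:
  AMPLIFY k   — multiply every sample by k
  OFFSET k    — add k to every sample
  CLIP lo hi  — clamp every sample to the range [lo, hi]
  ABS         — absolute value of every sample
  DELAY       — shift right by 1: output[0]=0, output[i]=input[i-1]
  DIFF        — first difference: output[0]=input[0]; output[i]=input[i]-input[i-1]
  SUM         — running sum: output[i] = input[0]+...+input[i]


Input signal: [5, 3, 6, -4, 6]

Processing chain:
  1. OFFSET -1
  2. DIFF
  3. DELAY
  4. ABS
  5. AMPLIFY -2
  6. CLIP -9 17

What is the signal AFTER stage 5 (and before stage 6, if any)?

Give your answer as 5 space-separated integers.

Input: [5, 3, 6, -4, 6]
Stage 1 (OFFSET -1): 5+-1=4, 3+-1=2, 6+-1=5, -4+-1=-5, 6+-1=5 -> [4, 2, 5, -5, 5]
Stage 2 (DIFF): s[0]=4, 2-4=-2, 5-2=3, -5-5=-10, 5--5=10 -> [4, -2, 3, -10, 10]
Stage 3 (DELAY): [0, 4, -2, 3, -10] = [0, 4, -2, 3, -10] -> [0, 4, -2, 3, -10]
Stage 4 (ABS): |0|=0, |4|=4, |-2|=2, |3|=3, |-10|=10 -> [0, 4, 2, 3, 10]
Stage 5 (AMPLIFY -2): 0*-2=0, 4*-2=-8, 2*-2=-4, 3*-2=-6, 10*-2=-20 -> [0, -8, -4, -6, -20]

Answer: 0 -8 -4 -6 -20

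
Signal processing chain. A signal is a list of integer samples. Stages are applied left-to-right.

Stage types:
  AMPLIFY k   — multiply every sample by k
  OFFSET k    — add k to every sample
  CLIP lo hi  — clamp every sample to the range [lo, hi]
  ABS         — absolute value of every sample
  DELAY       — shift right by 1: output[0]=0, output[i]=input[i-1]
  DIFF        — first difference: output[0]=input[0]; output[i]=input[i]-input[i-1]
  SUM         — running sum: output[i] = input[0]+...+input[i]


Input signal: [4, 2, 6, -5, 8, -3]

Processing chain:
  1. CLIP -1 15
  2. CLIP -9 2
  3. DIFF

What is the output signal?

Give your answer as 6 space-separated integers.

Input: [4, 2, 6, -5, 8, -3]
Stage 1 (CLIP -1 15): clip(4,-1,15)=4, clip(2,-1,15)=2, clip(6,-1,15)=6, clip(-5,-1,15)=-1, clip(8,-1,15)=8, clip(-3,-1,15)=-1 -> [4, 2, 6, -1, 8, -1]
Stage 2 (CLIP -9 2): clip(4,-9,2)=2, clip(2,-9,2)=2, clip(6,-9,2)=2, clip(-1,-9,2)=-1, clip(8,-9,2)=2, clip(-1,-9,2)=-1 -> [2, 2, 2, -1, 2, -1]
Stage 3 (DIFF): s[0]=2, 2-2=0, 2-2=0, -1-2=-3, 2--1=3, -1-2=-3 -> [2, 0, 0, -3, 3, -3]

Answer: 2 0 0 -3 3 -3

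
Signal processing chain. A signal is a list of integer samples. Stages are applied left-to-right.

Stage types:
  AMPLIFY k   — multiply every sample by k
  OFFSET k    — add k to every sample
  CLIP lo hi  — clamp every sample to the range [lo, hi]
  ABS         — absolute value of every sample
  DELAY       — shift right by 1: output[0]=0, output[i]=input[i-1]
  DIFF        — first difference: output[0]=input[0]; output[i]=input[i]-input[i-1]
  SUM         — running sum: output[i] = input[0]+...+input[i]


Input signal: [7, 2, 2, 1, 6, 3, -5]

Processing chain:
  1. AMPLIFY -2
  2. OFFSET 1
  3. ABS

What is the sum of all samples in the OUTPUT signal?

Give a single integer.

Input: [7, 2, 2, 1, 6, 3, -5]
Stage 1 (AMPLIFY -2): 7*-2=-14, 2*-2=-4, 2*-2=-4, 1*-2=-2, 6*-2=-12, 3*-2=-6, -5*-2=10 -> [-14, -4, -4, -2, -12, -6, 10]
Stage 2 (OFFSET 1): -14+1=-13, -4+1=-3, -4+1=-3, -2+1=-1, -12+1=-11, -6+1=-5, 10+1=11 -> [-13, -3, -3, -1, -11, -5, 11]
Stage 3 (ABS): |-13|=13, |-3|=3, |-3|=3, |-1|=1, |-11|=11, |-5|=5, |11|=11 -> [13, 3, 3, 1, 11, 5, 11]
Output sum: 47

Answer: 47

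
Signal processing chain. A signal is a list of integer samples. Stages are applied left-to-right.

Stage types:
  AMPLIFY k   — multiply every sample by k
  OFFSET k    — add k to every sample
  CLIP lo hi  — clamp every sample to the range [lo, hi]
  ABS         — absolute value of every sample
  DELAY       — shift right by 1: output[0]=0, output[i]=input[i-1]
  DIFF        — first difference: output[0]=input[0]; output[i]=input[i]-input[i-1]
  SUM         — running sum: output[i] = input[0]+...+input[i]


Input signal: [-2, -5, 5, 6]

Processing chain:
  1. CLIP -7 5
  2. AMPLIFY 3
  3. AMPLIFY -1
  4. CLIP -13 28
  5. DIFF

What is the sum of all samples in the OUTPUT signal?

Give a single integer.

Input: [-2, -5, 5, 6]
Stage 1 (CLIP -7 5): clip(-2,-7,5)=-2, clip(-5,-7,5)=-5, clip(5,-7,5)=5, clip(6,-7,5)=5 -> [-2, -5, 5, 5]
Stage 2 (AMPLIFY 3): -2*3=-6, -5*3=-15, 5*3=15, 5*3=15 -> [-6, -15, 15, 15]
Stage 3 (AMPLIFY -1): -6*-1=6, -15*-1=15, 15*-1=-15, 15*-1=-15 -> [6, 15, -15, -15]
Stage 4 (CLIP -13 28): clip(6,-13,28)=6, clip(15,-13,28)=15, clip(-15,-13,28)=-13, clip(-15,-13,28)=-13 -> [6, 15, -13, -13]
Stage 5 (DIFF): s[0]=6, 15-6=9, -13-15=-28, -13--13=0 -> [6, 9, -28, 0]
Output sum: -13

Answer: -13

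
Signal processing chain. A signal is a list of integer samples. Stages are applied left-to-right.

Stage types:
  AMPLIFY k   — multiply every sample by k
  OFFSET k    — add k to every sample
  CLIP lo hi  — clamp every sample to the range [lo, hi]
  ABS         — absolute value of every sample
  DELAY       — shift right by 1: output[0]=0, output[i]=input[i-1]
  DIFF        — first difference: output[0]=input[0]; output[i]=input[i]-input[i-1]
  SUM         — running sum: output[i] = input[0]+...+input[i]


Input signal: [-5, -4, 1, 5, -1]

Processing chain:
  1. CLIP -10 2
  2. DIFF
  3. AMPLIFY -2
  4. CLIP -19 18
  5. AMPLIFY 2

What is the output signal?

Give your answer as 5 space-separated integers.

Input: [-5, -4, 1, 5, -1]
Stage 1 (CLIP -10 2): clip(-5,-10,2)=-5, clip(-4,-10,2)=-4, clip(1,-10,2)=1, clip(5,-10,2)=2, clip(-1,-10,2)=-1 -> [-5, -4, 1, 2, -1]
Stage 2 (DIFF): s[0]=-5, -4--5=1, 1--4=5, 2-1=1, -1-2=-3 -> [-5, 1, 5, 1, -3]
Stage 3 (AMPLIFY -2): -5*-2=10, 1*-2=-2, 5*-2=-10, 1*-2=-2, -3*-2=6 -> [10, -2, -10, -2, 6]
Stage 4 (CLIP -19 18): clip(10,-19,18)=10, clip(-2,-19,18)=-2, clip(-10,-19,18)=-10, clip(-2,-19,18)=-2, clip(6,-19,18)=6 -> [10, -2, -10, -2, 6]
Stage 5 (AMPLIFY 2): 10*2=20, -2*2=-4, -10*2=-20, -2*2=-4, 6*2=12 -> [20, -4, -20, -4, 12]

Answer: 20 -4 -20 -4 12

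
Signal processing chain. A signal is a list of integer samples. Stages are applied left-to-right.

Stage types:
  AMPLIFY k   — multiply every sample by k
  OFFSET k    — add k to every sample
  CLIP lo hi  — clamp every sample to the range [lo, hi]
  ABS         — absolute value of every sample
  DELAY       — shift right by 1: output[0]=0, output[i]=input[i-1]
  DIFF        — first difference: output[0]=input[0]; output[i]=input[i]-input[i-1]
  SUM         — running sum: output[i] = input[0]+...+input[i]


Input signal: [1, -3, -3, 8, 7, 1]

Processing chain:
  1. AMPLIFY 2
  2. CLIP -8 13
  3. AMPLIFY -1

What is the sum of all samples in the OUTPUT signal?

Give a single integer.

Input: [1, -3, -3, 8, 7, 1]
Stage 1 (AMPLIFY 2): 1*2=2, -3*2=-6, -3*2=-6, 8*2=16, 7*2=14, 1*2=2 -> [2, -6, -6, 16, 14, 2]
Stage 2 (CLIP -8 13): clip(2,-8,13)=2, clip(-6,-8,13)=-6, clip(-6,-8,13)=-6, clip(16,-8,13)=13, clip(14,-8,13)=13, clip(2,-8,13)=2 -> [2, -6, -6, 13, 13, 2]
Stage 3 (AMPLIFY -1): 2*-1=-2, -6*-1=6, -6*-1=6, 13*-1=-13, 13*-1=-13, 2*-1=-2 -> [-2, 6, 6, -13, -13, -2]
Output sum: -18

Answer: -18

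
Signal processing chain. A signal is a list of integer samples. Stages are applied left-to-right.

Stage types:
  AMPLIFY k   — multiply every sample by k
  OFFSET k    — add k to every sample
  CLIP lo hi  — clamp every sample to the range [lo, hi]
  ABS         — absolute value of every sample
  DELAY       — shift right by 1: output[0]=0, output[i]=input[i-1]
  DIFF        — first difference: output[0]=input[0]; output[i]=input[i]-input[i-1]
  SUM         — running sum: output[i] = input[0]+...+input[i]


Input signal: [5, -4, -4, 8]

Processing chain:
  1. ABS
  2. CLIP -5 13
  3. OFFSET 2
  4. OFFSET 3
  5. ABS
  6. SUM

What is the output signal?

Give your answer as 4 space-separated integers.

Answer: 10 19 28 41

Derivation:
Input: [5, -4, -4, 8]
Stage 1 (ABS): |5|=5, |-4|=4, |-4|=4, |8|=8 -> [5, 4, 4, 8]
Stage 2 (CLIP -5 13): clip(5,-5,13)=5, clip(4,-5,13)=4, clip(4,-5,13)=4, clip(8,-5,13)=8 -> [5, 4, 4, 8]
Stage 3 (OFFSET 2): 5+2=7, 4+2=6, 4+2=6, 8+2=10 -> [7, 6, 6, 10]
Stage 4 (OFFSET 3): 7+3=10, 6+3=9, 6+3=9, 10+3=13 -> [10, 9, 9, 13]
Stage 5 (ABS): |10|=10, |9|=9, |9|=9, |13|=13 -> [10, 9, 9, 13]
Stage 6 (SUM): sum[0..0]=10, sum[0..1]=19, sum[0..2]=28, sum[0..3]=41 -> [10, 19, 28, 41]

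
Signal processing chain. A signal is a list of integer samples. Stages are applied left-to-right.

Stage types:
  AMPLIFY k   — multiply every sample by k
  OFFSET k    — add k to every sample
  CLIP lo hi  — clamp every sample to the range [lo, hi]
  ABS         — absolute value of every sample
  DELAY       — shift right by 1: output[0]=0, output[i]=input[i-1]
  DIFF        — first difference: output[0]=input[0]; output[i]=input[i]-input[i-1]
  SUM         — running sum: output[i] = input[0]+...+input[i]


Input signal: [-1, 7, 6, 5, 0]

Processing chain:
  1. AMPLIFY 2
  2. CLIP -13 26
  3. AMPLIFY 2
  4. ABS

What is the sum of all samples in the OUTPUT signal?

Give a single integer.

Answer: 76

Derivation:
Input: [-1, 7, 6, 5, 0]
Stage 1 (AMPLIFY 2): -1*2=-2, 7*2=14, 6*2=12, 5*2=10, 0*2=0 -> [-2, 14, 12, 10, 0]
Stage 2 (CLIP -13 26): clip(-2,-13,26)=-2, clip(14,-13,26)=14, clip(12,-13,26)=12, clip(10,-13,26)=10, clip(0,-13,26)=0 -> [-2, 14, 12, 10, 0]
Stage 3 (AMPLIFY 2): -2*2=-4, 14*2=28, 12*2=24, 10*2=20, 0*2=0 -> [-4, 28, 24, 20, 0]
Stage 4 (ABS): |-4|=4, |28|=28, |24|=24, |20|=20, |0|=0 -> [4, 28, 24, 20, 0]
Output sum: 76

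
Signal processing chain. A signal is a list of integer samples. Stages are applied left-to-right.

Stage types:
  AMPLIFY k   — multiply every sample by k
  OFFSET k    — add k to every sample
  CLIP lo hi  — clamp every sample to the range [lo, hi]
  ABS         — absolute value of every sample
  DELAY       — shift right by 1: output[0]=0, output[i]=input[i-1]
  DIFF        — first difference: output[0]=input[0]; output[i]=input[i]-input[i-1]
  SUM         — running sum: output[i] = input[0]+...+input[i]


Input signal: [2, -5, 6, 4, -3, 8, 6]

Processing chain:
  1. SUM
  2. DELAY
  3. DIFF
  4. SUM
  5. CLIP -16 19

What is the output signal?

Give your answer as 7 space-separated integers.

Answer: 0 2 -3 3 7 4 12

Derivation:
Input: [2, -5, 6, 4, -3, 8, 6]
Stage 1 (SUM): sum[0..0]=2, sum[0..1]=-3, sum[0..2]=3, sum[0..3]=7, sum[0..4]=4, sum[0..5]=12, sum[0..6]=18 -> [2, -3, 3, 7, 4, 12, 18]
Stage 2 (DELAY): [0, 2, -3, 3, 7, 4, 12] = [0, 2, -3, 3, 7, 4, 12] -> [0, 2, -3, 3, 7, 4, 12]
Stage 3 (DIFF): s[0]=0, 2-0=2, -3-2=-5, 3--3=6, 7-3=4, 4-7=-3, 12-4=8 -> [0, 2, -5, 6, 4, -3, 8]
Stage 4 (SUM): sum[0..0]=0, sum[0..1]=2, sum[0..2]=-3, sum[0..3]=3, sum[0..4]=7, sum[0..5]=4, sum[0..6]=12 -> [0, 2, -3, 3, 7, 4, 12]
Stage 5 (CLIP -16 19): clip(0,-16,19)=0, clip(2,-16,19)=2, clip(-3,-16,19)=-3, clip(3,-16,19)=3, clip(7,-16,19)=7, clip(4,-16,19)=4, clip(12,-16,19)=12 -> [0, 2, -3, 3, 7, 4, 12]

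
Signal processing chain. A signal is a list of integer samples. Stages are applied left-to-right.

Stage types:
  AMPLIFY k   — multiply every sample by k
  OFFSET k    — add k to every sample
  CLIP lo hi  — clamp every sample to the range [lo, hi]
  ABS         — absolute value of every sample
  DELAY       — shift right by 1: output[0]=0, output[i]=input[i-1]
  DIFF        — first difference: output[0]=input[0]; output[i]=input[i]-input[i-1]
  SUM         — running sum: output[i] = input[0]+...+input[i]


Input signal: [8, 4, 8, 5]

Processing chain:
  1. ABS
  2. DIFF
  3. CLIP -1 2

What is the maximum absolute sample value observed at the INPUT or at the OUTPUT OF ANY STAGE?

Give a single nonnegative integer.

Input: [8, 4, 8, 5] (max |s|=8)
Stage 1 (ABS): |8|=8, |4|=4, |8|=8, |5|=5 -> [8, 4, 8, 5] (max |s|=8)
Stage 2 (DIFF): s[0]=8, 4-8=-4, 8-4=4, 5-8=-3 -> [8, -4, 4, -3] (max |s|=8)
Stage 3 (CLIP -1 2): clip(8,-1,2)=2, clip(-4,-1,2)=-1, clip(4,-1,2)=2, clip(-3,-1,2)=-1 -> [2, -1, 2, -1] (max |s|=2)
Overall max amplitude: 8

Answer: 8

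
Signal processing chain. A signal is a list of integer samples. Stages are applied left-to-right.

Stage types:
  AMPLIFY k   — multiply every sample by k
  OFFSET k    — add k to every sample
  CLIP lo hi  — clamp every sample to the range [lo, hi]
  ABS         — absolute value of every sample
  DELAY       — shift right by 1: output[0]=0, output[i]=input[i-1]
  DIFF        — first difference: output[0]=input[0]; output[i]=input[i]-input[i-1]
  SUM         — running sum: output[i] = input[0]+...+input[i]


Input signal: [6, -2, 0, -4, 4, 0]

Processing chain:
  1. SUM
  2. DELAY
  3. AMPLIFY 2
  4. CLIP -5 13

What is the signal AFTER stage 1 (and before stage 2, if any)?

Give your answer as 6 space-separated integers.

Input: [6, -2, 0, -4, 4, 0]
Stage 1 (SUM): sum[0..0]=6, sum[0..1]=4, sum[0..2]=4, sum[0..3]=0, sum[0..4]=4, sum[0..5]=4 -> [6, 4, 4, 0, 4, 4]

Answer: 6 4 4 0 4 4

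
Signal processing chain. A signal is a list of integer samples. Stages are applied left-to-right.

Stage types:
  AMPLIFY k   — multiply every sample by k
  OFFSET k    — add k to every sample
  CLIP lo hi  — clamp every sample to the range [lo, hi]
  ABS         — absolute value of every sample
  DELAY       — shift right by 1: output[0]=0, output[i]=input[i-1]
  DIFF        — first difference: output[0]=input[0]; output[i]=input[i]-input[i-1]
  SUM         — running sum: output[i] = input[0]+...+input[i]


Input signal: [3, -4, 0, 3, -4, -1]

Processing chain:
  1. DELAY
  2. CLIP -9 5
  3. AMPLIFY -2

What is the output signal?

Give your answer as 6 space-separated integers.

Input: [3, -4, 0, 3, -4, -1]
Stage 1 (DELAY): [0, 3, -4, 0, 3, -4] = [0, 3, -4, 0, 3, -4] -> [0, 3, -4, 0, 3, -4]
Stage 2 (CLIP -9 5): clip(0,-9,5)=0, clip(3,-9,5)=3, clip(-4,-9,5)=-4, clip(0,-9,5)=0, clip(3,-9,5)=3, clip(-4,-9,5)=-4 -> [0, 3, -4, 0, 3, -4]
Stage 3 (AMPLIFY -2): 0*-2=0, 3*-2=-6, -4*-2=8, 0*-2=0, 3*-2=-6, -4*-2=8 -> [0, -6, 8, 0, -6, 8]

Answer: 0 -6 8 0 -6 8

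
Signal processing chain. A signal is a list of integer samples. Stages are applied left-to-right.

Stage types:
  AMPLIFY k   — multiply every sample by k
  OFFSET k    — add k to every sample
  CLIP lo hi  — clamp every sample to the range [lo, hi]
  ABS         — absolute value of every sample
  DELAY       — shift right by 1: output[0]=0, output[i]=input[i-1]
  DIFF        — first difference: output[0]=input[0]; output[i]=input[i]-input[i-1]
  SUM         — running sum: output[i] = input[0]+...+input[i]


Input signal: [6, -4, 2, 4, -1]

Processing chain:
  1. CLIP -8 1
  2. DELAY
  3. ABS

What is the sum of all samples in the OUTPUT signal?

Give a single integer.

Input: [6, -4, 2, 4, -1]
Stage 1 (CLIP -8 1): clip(6,-8,1)=1, clip(-4,-8,1)=-4, clip(2,-8,1)=1, clip(4,-8,1)=1, clip(-1,-8,1)=-1 -> [1, -4, 1, 1, -1]
Stage 2 (DELAY): [0, 1, -4, 1, 1] = [0, 1, -4, 1, 1] -> [0, 1, -4, 1, 1]
Stage 3 (ABS): |0|=0, |1|=1, |-4|=4, |1|=1, |1|=1 -> [0, 1, 4, 1, 1]
Output sum: 7

Answer: 7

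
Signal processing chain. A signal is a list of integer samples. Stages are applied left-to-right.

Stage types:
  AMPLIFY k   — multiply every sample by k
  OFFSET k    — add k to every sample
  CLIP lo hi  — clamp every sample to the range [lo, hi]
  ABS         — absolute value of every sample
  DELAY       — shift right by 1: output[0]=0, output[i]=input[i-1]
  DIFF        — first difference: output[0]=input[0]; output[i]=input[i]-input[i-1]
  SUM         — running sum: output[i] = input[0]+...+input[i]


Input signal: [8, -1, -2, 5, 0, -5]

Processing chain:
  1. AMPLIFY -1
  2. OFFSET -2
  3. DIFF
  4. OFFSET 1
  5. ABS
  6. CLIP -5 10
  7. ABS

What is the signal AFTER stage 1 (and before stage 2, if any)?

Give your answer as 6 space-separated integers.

Input: [8, -1, -2, 5, 0, -5]
Stage 1 (AMPLIFY -1): 8*-1=-8, -1*-1=1, -2*-1=2, 5*-1=-5, 0*-1=0, -5*-1=5 -> [-8, 1, 2, -5, 0, 5]

Answer: -8 1 2 -5 0 5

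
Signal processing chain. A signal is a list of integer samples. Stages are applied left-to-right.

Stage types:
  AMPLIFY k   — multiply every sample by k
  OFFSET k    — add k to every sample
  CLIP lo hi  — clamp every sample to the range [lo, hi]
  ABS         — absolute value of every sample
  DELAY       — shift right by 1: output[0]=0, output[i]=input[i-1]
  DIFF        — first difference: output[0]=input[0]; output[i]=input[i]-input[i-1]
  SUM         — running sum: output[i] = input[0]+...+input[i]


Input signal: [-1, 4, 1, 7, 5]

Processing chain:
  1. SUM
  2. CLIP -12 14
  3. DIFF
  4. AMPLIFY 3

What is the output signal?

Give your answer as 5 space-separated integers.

Input: [-1, 4, 1, 7, 5]
Stage 1 (SUM): sum[0..0]=-1, sum[0..1]=3, sum[0..2]=4, sum[0..3]=11, sum[0..4]=16 -> [-1, 3, 4, 11, 16]
Stage 2 (CLIP -12 14): clip(-1,-12,14)=-1, clip(3,-12,14)=3, clip(4,-12,14)=4, clip(11,-12,14)=11, clip(16,-12,14)=14 -> [-1, 3, 4, 11, 14]
Stage 3 (DIFF): s[0]=-1, 3--1=4, 4-3=1, 11-4=7, 14-11=3 -> [-1, 4, 1, 7, 3]
Stage 4 (AMPLIFY 3): -1*3=-3, 4*3=12, 1*3=3, 7*3=21, 3*3=9 -> [-3, 12, 3, 21, 9]

Answer: -3 12 3 21 9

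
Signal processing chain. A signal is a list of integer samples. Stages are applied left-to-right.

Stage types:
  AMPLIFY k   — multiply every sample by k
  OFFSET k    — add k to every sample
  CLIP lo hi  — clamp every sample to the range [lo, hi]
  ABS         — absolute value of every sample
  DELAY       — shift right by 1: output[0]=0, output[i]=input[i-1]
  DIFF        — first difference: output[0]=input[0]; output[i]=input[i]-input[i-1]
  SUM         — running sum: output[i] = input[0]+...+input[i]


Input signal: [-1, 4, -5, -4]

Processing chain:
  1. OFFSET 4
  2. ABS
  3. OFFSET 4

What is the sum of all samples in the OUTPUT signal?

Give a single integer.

Answer: 28

Derivation:
Input: [-1, 4, -5, -4]
Stage 1 (OFFSET 4): -1+4=3, 4+4=8, -5+4=-1, -4+4=0 -> [3, 8, -1, 0]
Stage 2 (ABS): |3|=3, |8|=8, |-1|=1, |0|=0 -> [3, 8, 1, 0]
Stage 3 (OFFSET 4): 3+4=7, 8+4=12, 1+4=5, 0+4=4 -> [7, 12, 5, 4]
Output sum: 28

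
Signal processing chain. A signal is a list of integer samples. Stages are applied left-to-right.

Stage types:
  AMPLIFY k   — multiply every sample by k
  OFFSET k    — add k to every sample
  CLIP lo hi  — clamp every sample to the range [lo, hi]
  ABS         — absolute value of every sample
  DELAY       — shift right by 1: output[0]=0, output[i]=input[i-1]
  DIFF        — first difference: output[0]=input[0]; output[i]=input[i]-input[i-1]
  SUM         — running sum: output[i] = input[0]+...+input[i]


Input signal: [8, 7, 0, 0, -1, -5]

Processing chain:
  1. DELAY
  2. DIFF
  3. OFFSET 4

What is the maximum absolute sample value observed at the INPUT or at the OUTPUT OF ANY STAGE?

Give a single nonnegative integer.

Input: [8, 7, 0, 0, -1, -5] (max |s|=8)
Stage 1 (DELAY): [0, 8, 7, 0, 0, -1] = [0, 8, 7, 0, 0, -1] -> [0, 8, 7, 0, 0, -1] (max |s|=8)
Stage 2 (DIFF): s[0]=0, 8-0=8, 7-8=-1, 0-7=-7, 0-0=0, -1-0=-1 -> [0, 8, -1, -7, 0, -1] (max |s|=8)
Stage 3 (OFFSET 4): 0+4=4, 8+4=12, -1+4=3, -7+4=-3, 0+4=4, -1+4=3 -> [4, 12, 3, -3, 4, 3] (max |s|=12)
Overall max amplitude: 12

Answer: 12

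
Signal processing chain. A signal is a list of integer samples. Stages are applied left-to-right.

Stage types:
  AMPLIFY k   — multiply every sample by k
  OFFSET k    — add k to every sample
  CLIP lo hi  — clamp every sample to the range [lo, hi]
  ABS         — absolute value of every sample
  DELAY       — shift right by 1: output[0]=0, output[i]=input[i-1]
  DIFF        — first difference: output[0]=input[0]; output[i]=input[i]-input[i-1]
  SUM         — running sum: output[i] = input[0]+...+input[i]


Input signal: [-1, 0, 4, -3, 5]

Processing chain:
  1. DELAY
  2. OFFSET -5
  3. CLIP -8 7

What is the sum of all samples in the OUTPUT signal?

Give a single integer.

Input: [-1, 0, 4, -3, 5]
Stage 1 (DELAY): [0, -1, 0, 4, -3] = [0, -1, 0, 4, -3] -> [0, -1, 0, 4, -3]
Stage 2 (OFFSET -5): 0+-5=-5, -1+-5=-6, 0+-5=-5, 4+-5=-1, -3+-5=-8 -> [-5, -6, -5, -1, -8]
Stage 3 (CLIP -8 7): clip(-5,-8,7)=-5, clip(-6,-8,7)=-6, clip(-5,-8,7)=-5, clip(-1,-8,7)=-1, clip(-8,-8,7)=-8 -> [-5, -6, -5, -1, -8]
Output sum: -25

Answer: -25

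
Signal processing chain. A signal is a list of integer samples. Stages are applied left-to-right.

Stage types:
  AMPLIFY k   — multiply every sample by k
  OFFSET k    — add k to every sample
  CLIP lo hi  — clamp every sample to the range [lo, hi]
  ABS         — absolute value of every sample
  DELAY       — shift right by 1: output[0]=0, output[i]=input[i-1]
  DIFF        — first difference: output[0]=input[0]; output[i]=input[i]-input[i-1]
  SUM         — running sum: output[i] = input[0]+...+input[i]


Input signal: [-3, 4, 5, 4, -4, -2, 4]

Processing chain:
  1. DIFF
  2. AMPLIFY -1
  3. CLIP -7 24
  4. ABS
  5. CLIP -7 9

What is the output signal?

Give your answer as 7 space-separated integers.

Answer: 3 7 1 1 8 2 6

Derivation:
Input: [-3, 4, 5, 4, -4, -2, 4]
Stage 1 (DIFF): s[0]=-3, 4--3=7, 5-4=1, 4-5=-1, -4-4=-8, -2--4=2, 4--2=6 -> [-3, 7, 1, -1, -8, 2, 6]
Stage 2 (AMPLIFY -1): -3*-1=3, 7*-1=-7, 1*-1=-1, -1*-1=1, -8*-1=8, 2*-1=-2, 6*-1=-6 -> [3, -7, -1, 1, 8, -2, -6]
Stage 3 (CLIP -7 24): clip(3,-7,24)=3, clip(-7,-7,24)=-7, clip(-1,-7,24)=-1, clip(1,-7,24)=1, clip(8,-7,24)=8, clip(-2,-7,24)=-2, clip(-6,-7,24)=-6 -> [3, -7, -1, 1, 8, -2, -6]
Stage 4 (ABS): |3|=3, |-7|=7, |-1|=1, |1|=1, |8|=8, |-2|=2, |-6|=6 -> [3, 7, 1, 1, 8, 2, 6]
Stage 5 (CLIP -7 9): clip(3,-7,9)=3, clip(7,-7,9)=7, clip(1,-7,9)=1, clip(1,-7,9)=1, clip(8,-7,9)=8, clip(2,-7,9)=2, clip(6,-7,9)=6 -> [3, 7, 1, 1, 8, 2, 6]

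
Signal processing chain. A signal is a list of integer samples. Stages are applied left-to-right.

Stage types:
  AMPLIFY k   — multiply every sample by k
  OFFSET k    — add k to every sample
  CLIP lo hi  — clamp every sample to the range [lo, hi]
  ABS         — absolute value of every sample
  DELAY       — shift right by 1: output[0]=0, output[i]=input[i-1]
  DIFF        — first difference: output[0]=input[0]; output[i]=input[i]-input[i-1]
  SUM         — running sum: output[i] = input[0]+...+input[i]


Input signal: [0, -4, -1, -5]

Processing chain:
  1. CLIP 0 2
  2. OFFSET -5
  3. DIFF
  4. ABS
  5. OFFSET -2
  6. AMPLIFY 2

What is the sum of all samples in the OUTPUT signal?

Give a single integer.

Input: [0, -4, -1, -5]
Stage 1 (CLIP 0 2): clip(0,0,2)=0, clip(-4,0,2)=0, clip(-1,0,2)=0, clip(-5,0,2)=0 -> [0, 0, 0, 0]
Stage 2 (OFFSET -5): 0+-5=-5, 0+-5=-5, 0+-5=-5, 0+-5=-5 -> [-5, -5, -5, -5]
Stage 3 (DIFF): s[0]=-5, -5--5=0, -5--5=0, -5--5=0 -> [-5, 0, 0, 0]
Stage 4 (ABS): |-5|=5, |0|=0, |0|=0, |0|=0 -> [5, 0, 0, 0]
Stage 5 (OFFSET -2): 5+-2=3, 0+-2=-2, 0+-2=-2, 0+-2=-2 -> [3, -2, -2, -2]
Stage 6 (AMPLIFY 2): 3*2=6, -2*2=-4, -2*2=-4, -2*2=-4 -> [6, -4, -4, -4]
Output sum: -6

Answer: -6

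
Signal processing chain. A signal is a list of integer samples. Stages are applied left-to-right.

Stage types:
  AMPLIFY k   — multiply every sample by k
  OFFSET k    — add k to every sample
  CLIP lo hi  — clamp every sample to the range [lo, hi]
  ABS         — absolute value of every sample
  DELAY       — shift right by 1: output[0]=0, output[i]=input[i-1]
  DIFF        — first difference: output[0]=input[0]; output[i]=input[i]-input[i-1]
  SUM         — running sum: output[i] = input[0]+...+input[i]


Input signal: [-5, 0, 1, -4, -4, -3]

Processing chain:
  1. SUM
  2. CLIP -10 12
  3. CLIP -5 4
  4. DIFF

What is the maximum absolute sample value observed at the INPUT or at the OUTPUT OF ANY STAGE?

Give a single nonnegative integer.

Answer: 15

Derivation:
Input: [-5, 0, 1, -4, -4, -3] (max |s|=5)
Stage 1 (SUM): sum[0..0]=-5, sum[0..1]=-5, sum[0..2]=-4, sum[0..3]=-8, sum[0..4]=-12, sum[0..5]=-15 -> [-5, -5, -4, -8, -12, -15] (max |s|=15)
Stage 2 (CLIP -10 12): clip(-5,-10,12)=-5, clip(-5,-10,12)=-5, clip(-4,-10,12)=-4, clip(-8,-10,12)=-8, clip(-12,-10,12)=-10, clip(-15,-10,12)=-10 -> [-5, -5, -4, -8, -10, -10] (max |s|=10)
Stage 3 (CLIP -5 4): clip(-5,-5,4)=-5, clip(-5,-5,4)=-5, clip(-4,-5,4)=-4, clip(-8,-5,4)=-5, clip(-10,-5,4)=-5, clip(-10,-5,4)=-5 -> [-5, -5, -4, -5, -5, -5] (max |s|=5)
Stage 4 (DIFF): s[0]=-5, -5--5=0, -4--5=1, -5--4=-1, -5--5=0, -5--5=0 -> [-5, 0, 1, -1, 0, 0] (max |s|=5)
Overall max amplitude: 15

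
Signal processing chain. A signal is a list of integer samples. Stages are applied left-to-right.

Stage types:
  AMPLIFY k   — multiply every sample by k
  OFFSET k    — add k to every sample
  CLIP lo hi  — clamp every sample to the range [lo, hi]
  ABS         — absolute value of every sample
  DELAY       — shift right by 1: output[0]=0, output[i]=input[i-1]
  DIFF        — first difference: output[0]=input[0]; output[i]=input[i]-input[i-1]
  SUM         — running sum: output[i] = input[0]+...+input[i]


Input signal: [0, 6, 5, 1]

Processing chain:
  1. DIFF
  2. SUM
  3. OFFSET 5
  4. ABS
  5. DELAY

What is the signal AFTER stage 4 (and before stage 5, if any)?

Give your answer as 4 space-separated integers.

Input: [0, 6, 5, 1]
Stage 1 (DIFF): s[0]=0, 6-0=6, 5-6=-1, 1-5=-4 -> [0, 6, -1, -4]
Stage 2 (SUM): sum[0..0]=0, sum[0..1]=6, sum[0..2]=5, sum[0..3]=1 -> [0, 6, 5, 1]
Stage 3 (OFFSET 5): 0+5=5, 6+5=11, 5+5=10, 1+5=6 -> [5, 11, 10, 6]
Stage 4 (ABS): |5|=5, |11|=11, |10|=10, |6|=6 -> [5, 11, 10, 6]

Answer: 5 11 10 6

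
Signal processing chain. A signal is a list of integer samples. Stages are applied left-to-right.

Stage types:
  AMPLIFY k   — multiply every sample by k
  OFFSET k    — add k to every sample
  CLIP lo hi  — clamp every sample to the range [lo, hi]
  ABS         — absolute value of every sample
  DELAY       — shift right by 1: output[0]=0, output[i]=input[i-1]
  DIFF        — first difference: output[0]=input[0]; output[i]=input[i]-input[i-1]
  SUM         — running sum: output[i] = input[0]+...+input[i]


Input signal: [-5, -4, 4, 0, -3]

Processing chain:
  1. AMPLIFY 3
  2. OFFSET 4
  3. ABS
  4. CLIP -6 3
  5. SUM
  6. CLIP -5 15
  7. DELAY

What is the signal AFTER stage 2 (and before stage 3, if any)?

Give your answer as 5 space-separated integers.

Input: [-5, -4, 4, 0, -3]
Stage 1 (AMPLIFY 3): -5*3=-15, -4*3=-12, 4*3=12, 0*3=0, -3*3=-9 -> [-15, -12, 12, 0, -9]
Stage 2 (OFFSET 4): -15+4=-11, -12+4=-8, 12+4=16, 0+4=4, -9+4=-5 -> [-11, -8, 16, 4, -5]

Answer: -11 -8 16 4 -5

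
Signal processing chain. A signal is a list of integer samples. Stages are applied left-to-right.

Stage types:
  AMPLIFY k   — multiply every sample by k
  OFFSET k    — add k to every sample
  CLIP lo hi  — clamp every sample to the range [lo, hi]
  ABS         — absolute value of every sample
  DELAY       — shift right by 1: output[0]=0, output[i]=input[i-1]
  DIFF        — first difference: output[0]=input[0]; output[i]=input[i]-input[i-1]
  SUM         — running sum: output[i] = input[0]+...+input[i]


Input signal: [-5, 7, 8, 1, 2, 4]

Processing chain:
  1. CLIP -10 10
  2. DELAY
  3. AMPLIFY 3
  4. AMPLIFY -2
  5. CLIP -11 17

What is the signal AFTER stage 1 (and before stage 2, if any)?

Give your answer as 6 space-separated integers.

Answer: -5 7 8 1 2 4

Derivation:
Input: [-5, 7, 8, 1, 2, 4]
Stage 1 (CLIP -10 10): clip(-5,-10,10)=-5, clip(7,-10,10)=7, clip(8,-10,10)=8, clip(1,-10,10)=1, clip(2,-10,10)=2, clip(4,-10,10)=4 -> [-5, 7, 8, 1, 2, 4]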